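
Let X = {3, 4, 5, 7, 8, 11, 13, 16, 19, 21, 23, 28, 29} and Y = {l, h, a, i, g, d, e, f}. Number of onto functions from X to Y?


n = |X| = 13, k = |Y| = 8. Surjections via inclusion-exclusion:
S(n,k) = Σ(-1)^i × C(k,i) × (k-i)^n, i=0 to k
i=0: (-1)^0×C(8,0)×8^13 = 549755813888
i=1: (-1)^1×C(8,1)×7^13 = -775112083256
i=2: (-1)^2×C(8,2)×6^13 = 365699432448
i=3: (-1)^3×C(8,3)×5^13 = -68359375000
i=4: (-1)^4×C(8,4)×4^13 = 4697620480
i=5: (-1)^5×C(8,5)×3^13 = -89282088
i=6: (-1)^6×C(8,6)×2^13 = 229376
i=7: (-1)^7×C(8,7)×1^13 = -8
i=8: (-1)^8×C(8,8)×0^13 = 0
Total = 76592355840

Number of surjections = 76592355840


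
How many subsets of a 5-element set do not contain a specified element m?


Subsets of A avoiding m are subsets of A \ {m}, which has 4 elements.
Count = 2^(n-1) = 2^4
= 16

Number of subsets avoiding m = 16


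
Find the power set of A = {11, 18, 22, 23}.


|A| = 4, so |P(A)| = 2^4 = 16
Enumerate subsets by cardinality (0 to 4):
∅, {11}, {18}, {22}, {23}, {11, 18}, {11, 22}, {11, 23}, {18, 22}, {18, 23}, {22, 23}, {11, 18, 22}, {11, 18, 23}, {11, 22, 23}, {18, 22, 23}, {11, 18, 22, 23}

P(A) has 16 subsets: ∅, {11}, {18}, {22}, {23}, {11, 18}, {11, 22}, {11, 23}, {18, 22}, {18, 23}, {22, 23}, {11, 18, 22}, {11, 18, 23}, {11, 22, 23}, {18, 22, 23}, {11, 18, 22, 23}


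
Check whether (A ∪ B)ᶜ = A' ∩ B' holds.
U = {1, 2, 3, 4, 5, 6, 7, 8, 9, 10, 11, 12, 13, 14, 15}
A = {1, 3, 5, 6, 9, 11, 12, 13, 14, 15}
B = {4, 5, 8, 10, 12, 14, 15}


LHS: A ∪ B = {1, 3, 4, 5, 6, 8, 9, 10, 11, 12, 13, 14, 15}
(A ∪ B)' = U \ (A ∪ B) = {2, 7}
A' = {2, 4, 7, 8, 10}, B' = {1, 2, 3, 6, 7, 9, 11, 13}
Claimed RHS: A' ∩ B' = {2, 7}
Identity is VALID: LHS = RHS = {2, 7} ✓

Identity is valid. (A ∪ B)' = A' ∩ B' = {2, 7}


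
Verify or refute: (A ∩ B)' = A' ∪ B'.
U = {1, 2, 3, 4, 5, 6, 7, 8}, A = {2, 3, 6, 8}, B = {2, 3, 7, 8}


LHS: A ∩ B = {2, 3, 8}
(A ∩ B)' = U \ (A ∩ B) = {1, 4, 5, 6, 7}
A' = {1, 4, 5, 7}, B' = {1, 4, 5, 6}
Claimed RHS: A' ∪ B' = {1, 4, 5, 6, 7}
Identity is VALID: LHS = RHS = {1, 4, 5, 6, 7} ✓

Identity is valid. (A ∩ B)' = A' ∪ B' = {1, 4, 5, 6, 7}


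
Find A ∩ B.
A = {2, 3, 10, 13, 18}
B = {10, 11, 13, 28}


A ∩ B = elements in both A and B
A = {2, 3, 10, 13, 18}
B = {10, 11, 13, 28}
A ∩ B = {10, 13}

A ∩ B = {10, 13}


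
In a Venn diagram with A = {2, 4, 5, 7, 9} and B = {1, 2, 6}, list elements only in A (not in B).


A = {2, 4, 5, 7, 9}
B = {1, 2, 6}
Region: only in A (not in B)
Elements: {4, 5, 7, 9}

Elements only in A (not in B): {4, 5, 7, 9}


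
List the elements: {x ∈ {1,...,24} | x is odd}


Checking each candidate:
Condition: odd numbers in {1,...,24}
Result = {1, 3, 5, 7, 9, 11, 13, 15, 17, 19, 21, 23}

{1, 3, 5, 7, 9, 11, 13, 15, 17, 19, 21, 23}


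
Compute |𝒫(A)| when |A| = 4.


Number of subsets = 2^n
= 2^4
= 16

|P(A)| = 16


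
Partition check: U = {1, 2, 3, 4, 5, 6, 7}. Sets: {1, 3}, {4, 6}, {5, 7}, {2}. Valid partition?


A partition requires: (1) non-empty parts, (2) pairwise disjoint, (3) union = U
Parts: {1, 3}, {4, 6}, {5, 7}, {2}
Union of parts: {1, 2, 3, 4, 5, 6, 7}
U = {1, 2, 3, 4, 5, 6, 7}
All non-empty? True
Pairwise disjoint? True
Covers U? True

Yes, valid partition


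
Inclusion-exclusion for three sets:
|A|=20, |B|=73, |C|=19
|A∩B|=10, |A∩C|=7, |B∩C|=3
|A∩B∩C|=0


|A∪B∪C| = |A|+|B|+|C| - |A∩B|-|A∩C|-|B∩C| + |A∩B∩C|
= 20+73+19 - 10-7-3 + 0
= 112 - 20 + 0
= 92

|A ∪ B ∪ C| = 92


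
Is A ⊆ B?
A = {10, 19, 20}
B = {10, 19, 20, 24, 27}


A ⊆ B means every element of A is in B.
All elements of A are in B.
So A ⊆ B.

Yes, A ⊆ B


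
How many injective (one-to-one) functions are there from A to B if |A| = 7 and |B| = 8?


An injection sends each of |A| = 7 inputs to a distinct output in B.
# injections = |B|·(|B|-1)·…·(|B|-|A|+1) = 8! / (8 - 7)!
= 8 × 7 × 6 × 5 × 4 × 3 × 2
= 40320

Number of injections = 40320


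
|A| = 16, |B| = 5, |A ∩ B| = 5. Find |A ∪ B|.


|A ∪ B| = |A| + |B| - |A ∩ B|
= 16 + 5 - 5
= 16

|A ∪ B| = 16


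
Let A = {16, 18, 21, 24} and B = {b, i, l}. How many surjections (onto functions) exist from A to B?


n = |A| = 4, k = |B| = 3. Surjections via inclusion-exclusion:
S(n,k) = Σ(-1)^i × C(k,i) × (k-i)^n, i=0 to k
i=0: (-1)^0×C(3,0)×3^4 = 81
i=1: (-1)^1×C(3,1)×2^4 = -48
i=2: (-1)^2×C(3,2)×1^4 = 3
i=3: (-1)^3×C(3,3)×0^4 = 0
Total = 36

Number of surjections = 36


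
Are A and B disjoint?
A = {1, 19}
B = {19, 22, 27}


Disjoint means A ∩ B = ∅.
A ∩ B = {19}
A ∩ B ≠ ∅, so A and B are NOT disjoint.

No, A and B are not disjoint (A ∩ B = {19})


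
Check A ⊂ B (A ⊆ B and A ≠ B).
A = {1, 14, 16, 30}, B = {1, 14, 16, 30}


A ⊂ B requires: A ⊆ B AND A ≠ B.
A ⊆ B? Yes
A = B? Yes
A = B, so A is not a PROPER subset.

No, A is not a proper subset of B


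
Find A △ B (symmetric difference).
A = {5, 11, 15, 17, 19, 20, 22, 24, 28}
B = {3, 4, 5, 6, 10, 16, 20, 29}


A △ B = (A \ B) ∪ (B \ A) = elements in exactly one of A or B
A \ B = {11, 15, 17, 19, 22, 24, 28}
B \ A = {3, 4, 6, 10, 16, 29}
A △ B = {3, 4, 6, 10, 11, 15, 16, 17, 19, 22, 24, 28, 29}

A △ B = {3, 4, 6, 10, 11, 15, 16, 17, 19, 22, 24, 28, 29}


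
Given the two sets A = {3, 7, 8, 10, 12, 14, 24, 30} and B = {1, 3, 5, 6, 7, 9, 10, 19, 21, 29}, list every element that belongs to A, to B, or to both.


A ∪ B = all elements in A or B (or both)
A = {3, 7, 8, 10, 12, 14, 24, 30}
B = {1, 3, 5, 6, 7, 9, 10, 19, 21, 29}
A ∪ B = {1, 3, 5, 6, 7, 8, 9, 10, 12, 14, 19, 21, 24, 29, 30}

A ∪ B = {1, 3, 5, 6, 7, 8, 9, 10, 12, 14, 19, 21, 24, 29, 30}


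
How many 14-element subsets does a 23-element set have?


C(n,k) = n! / (k!(n-k)!)
C(23,14) = 23! / (14!9!)
= 817190

C(23,14) = 817190


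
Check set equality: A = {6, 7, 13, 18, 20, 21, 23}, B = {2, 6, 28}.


Two sets are equal iff they have exactly the same elements.
A = {6, 7, 13, 18, 20, 21, 23}
B = {2, 6, 28}
Differences: {2, 7, 13, 18, 20, 21, 23, 28}
A ≠ B

No, A ≠ B


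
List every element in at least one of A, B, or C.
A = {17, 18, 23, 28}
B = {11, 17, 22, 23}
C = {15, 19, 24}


A ∪ B = {11, 17, 18, 22, 23, 28}
(A ∪ B) ∪ C = {11, 15, 17, 18, 19, 22, 23, 24, 28}

A ∪ B ∪ C = {11, 15, 17, 18, 19, 22, 23, 24, 28}


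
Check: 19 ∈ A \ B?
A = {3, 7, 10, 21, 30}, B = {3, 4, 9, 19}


A = {3, 7, 10, 21, 30}, B = {3, 4, 9, 19}
A \ B = elements in A but not in B
A \ B = {7, 10, 21, 30}
Checking if 19 ∈ A \ B
19 is not in A \ B → False

19 ∉ A \ B


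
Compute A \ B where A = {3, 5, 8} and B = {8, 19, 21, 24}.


A \ B = elements in A but not in B
A = {3, 5, 8}
B = {8, 19, 21, 24}
Remove from A any elements in B
A \ B = {3, 5}

A \ B = {3, 5}


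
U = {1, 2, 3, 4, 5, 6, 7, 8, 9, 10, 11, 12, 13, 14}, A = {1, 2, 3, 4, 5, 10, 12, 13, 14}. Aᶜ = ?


Aᶜ = U \ A = elements in U but not in A
U = {1, 2, 3, 4, 5, 6, 7, 8, 9, 10, 11, 12, 13, 14}
A = {1, 2, 3, 4, 5, 10, 12, 13, 14}
Aᶜ = {6, 7, 8, 9, 11}

Aᶜ = {6, 7, 8, 9, 11}


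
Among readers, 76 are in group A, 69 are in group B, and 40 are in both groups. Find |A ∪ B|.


|A ∪ B| = |A| + |B| - |A ∩ B|
= 76 + 69 - 40
= 105

|A ∪ B| = 105


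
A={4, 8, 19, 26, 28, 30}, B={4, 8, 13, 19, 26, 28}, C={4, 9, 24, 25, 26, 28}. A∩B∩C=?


A ∩ B = {4, 8, 19, 26, 28}
(A ∩ B) ∩ C = {4, 26, 28}

A ∩ B ∩ C = {4, 26, 28}


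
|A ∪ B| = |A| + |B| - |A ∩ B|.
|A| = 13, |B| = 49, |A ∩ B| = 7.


|A ∪ B| = |A| + |B| - |A ∩ B|
= 13 + 49 - 7
= 55

|A ∪ B| = 55


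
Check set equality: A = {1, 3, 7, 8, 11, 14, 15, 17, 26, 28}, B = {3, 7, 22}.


Two sets are equal iff they have exactly the same elements.
A = {1, 3, 7, 8, 11, 14, 15, 17, 26, 28}
B = {3, 7, 22}
Differences: {1, 8, 11, 14, 15, 17, 22, 26, 28}
A ≠ B

No, A ≠ B


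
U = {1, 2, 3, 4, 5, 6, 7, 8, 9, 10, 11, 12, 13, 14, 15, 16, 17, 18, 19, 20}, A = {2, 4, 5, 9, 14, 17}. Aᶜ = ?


Aᶜ = U \ A = elements in U but not in A
U = {1, 2, 3, 4, 5, 6, 7, 8, 9, 10, 11, 12, 13, 14, 15, 16, 17, 18, 19, 20}
A = {2, 4, 5, 9, 14, 17}
Aᶜ = {1, 3, 6, 7, 8, 10, 11, 12, 13, 15, 16, 18, 19, 20}

Aᶜ = {1, 3, 6, 7, 8, 10, 11, 12, 13, 15, 16, 18, 19, 20}


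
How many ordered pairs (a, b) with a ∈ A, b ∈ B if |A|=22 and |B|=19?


|A × B| = |A| × |B|
= 22 × 19
= 418

|A × B| = 418


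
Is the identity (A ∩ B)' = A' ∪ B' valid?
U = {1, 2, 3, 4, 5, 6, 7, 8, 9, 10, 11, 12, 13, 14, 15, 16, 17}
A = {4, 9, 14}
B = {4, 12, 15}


LHS: A ∩ B = {4}
(A ∩ B)' = U \ (A ∩ B) = {1, 2, 3, 5, 6, 7, 8, 9, 10, 11, 12, 13, 14, 15, 16, 17}
A' = {1, 2, 3, 5, 6, 7, 8, 10, 11, 12, 13, 15, 16, 17}, B' = {1, 2, 3, 5, 6, 7, 8, 9, 10, 11, 13, 14, 16, 17}
Claimed RHS: A' ∪ B' = {1, 2, 3, 5, 6, 7, 8, 9, 10, 11, 12, 13, 14, 15, 16, 17}
Identity is VALID: LHS = RHS = {1, 2, 3, 5, 6, 7, 8, 9, 10, 11, 12, 13, 14, 15, 16, 17} ✓

Identity is valid. (A ∩ B)' = A' ∪ B' = {1, 2, 3, 5, 6, 7, 8, 9, 10, 11, 12, 13, 14, 15, 16, 17}


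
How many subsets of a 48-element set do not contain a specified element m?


Subsets of A avoiding m are subsets of A \ {m}, which has 47 elements.
Count = 2^(n-1) = 2^47
= 140737488355328

Number of subsets avoiding m = 140737488355328


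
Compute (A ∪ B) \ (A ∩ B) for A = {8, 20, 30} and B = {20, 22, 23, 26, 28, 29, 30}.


A △ B = (A \ B) ∪ (B \ A) = elements in exactly one of A or B
A \ B = {8}
B \ A = {22, 23, 26, 28, 29}
A △ B = {8, 22, 23, 26, 28, 29}

A △ B = {8, 22, 23, 26, 28, 29}


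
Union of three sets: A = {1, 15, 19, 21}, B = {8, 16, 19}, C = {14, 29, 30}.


A ∪ B = {1, 8, 15, 16, 19, 21}
(A ∪ B) ∪ C = {1, 8, 14, 15, 16, 19, 21, 29, 30}

A ∪ B ∪ C = {1, 8, 14, 15, 16, 19, 21, 29, 30}


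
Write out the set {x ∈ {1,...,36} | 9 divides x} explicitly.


Checking each candidate:
Condition: multiples of 9 in {1,...,36}
Result = {9, 18, 27, 36}

{9, 18, 27, 36}


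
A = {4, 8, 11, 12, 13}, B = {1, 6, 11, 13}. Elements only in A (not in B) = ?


A = {4, 8, 11, 12, 13}
B = {1, 6, 11, 13}
Region: only in A (not in B)
Elements: {4, 8, 12}

Elements only in A (not in B): {4, 8, 12}


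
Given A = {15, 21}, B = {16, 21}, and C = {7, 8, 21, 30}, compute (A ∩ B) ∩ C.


A ∩ B = {21}
(A ∩ B) ∩ C = {21}

A ∩ B ∩ C = {21}


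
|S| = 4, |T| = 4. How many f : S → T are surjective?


n = |S| = 4, k = |T| = 4. Surjections via inclusion-exclusion:
S(n,k) = Σ(-1)^i × C(k,i) × (k-i)^n, i=0 to k
i=0: (-1)^0×C(4,0)×4^4 = 256
i=1: (-1)^1×C(4,1)×3^4 = -324
i=2: (-1)^2×C(4,2)×2^4 = 96
i=3: (-1)^3×C(4,3)×1^4 = -4
i=4: (-1)^4×C(4,4)×0^4 = 0
Total = 24

Number of surjections = 24


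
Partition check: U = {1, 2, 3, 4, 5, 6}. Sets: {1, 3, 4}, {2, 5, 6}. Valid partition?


A partition requires: (1) non-empty parts, (2) pairwise disjoint, (3) union = U
Parts: {1, 3, 4}, {2, 5, 6}
Union of parts: {1, 2, 3, 4, 5, 6}
U = {1, 2, 3, 4, 5, 6}
All non-empty? True
Pairwise disjoint? True
Covers U? True

Yes, valid partition


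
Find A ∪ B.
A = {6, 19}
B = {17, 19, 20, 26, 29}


A ∪ B = all elements in A or B (or both)
A = {6, 19}
B = {17, 19, 20, 26, 29}
A ∪ B = {6, 17, 19, 20, 26, 29}

A ∪ B = {6, 17, 19, 20, 26, 29}


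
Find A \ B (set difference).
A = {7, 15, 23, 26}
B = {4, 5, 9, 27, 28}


A \ B = elements in A but not in B
A = {7, 15, 23, 26}
B = {4, 5, 9, 27, 28}
Remove from A any elements in B
A \ B = {7, 15, 23, 26}

A \ B = {7, 15, 23, 26}


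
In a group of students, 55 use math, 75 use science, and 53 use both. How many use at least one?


|A ∪ B| = |A| + |B| - |A ∩ B|
= 55 + 75 - 53
= 77

|A ∪ B| = 77


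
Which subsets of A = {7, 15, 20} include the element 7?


A subset of A contains 7 iff the remaining 2 elements form any subset of A \ {7}.
Count: 2^(n-1) = 2^2 = 4
Subsets containing 7: {7}, {7, 15}, {7, 20}, {7, 15, 20}

Subsets containing 7 (4 total): {7}, {7, 15}, {7, 20}, {7, 15, 20}


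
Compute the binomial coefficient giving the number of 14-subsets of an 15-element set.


C(n,k) = n! / (k!(n-k)!)
C(15,14) = 15! / (14!1!)
= 15

C(15,14) = 15


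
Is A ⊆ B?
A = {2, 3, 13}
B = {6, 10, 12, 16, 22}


A ⊆ B means every element of A is in B.
Elements in A not in B: {2, 3, 13}
So A ⊄ B.

No, A ⊄ B


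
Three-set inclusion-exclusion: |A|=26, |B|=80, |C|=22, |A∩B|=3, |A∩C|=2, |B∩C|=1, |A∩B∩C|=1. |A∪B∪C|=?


|A∪B∪C| = |A|+|B|+|C| - |A∩B|-|A∩C|-|B∩C| + |A∩B∩C|
= 26+80+22 - 3-2-1 + 1
= 128 - 6 + 1
= 123

|A ∪ B ∪ C| = 123


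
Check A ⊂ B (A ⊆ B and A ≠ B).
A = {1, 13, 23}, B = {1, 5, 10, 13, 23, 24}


A ⊂ B requires: A ⊆ B AND A ≠ B.
A ⊆ B? Yes
A = B? No
A ⊂ B: Yes (A is a proper subset of B)

Yes, A ⊂ B


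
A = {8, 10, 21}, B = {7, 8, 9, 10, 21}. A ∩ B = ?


A ∩ B = elements in both A and B
A = {8, 10, 21}
B = {7, 8, 9, 10, 21}
A ∩ B = {8, 10, 21}

A ∩ B = {8, 10, 21}


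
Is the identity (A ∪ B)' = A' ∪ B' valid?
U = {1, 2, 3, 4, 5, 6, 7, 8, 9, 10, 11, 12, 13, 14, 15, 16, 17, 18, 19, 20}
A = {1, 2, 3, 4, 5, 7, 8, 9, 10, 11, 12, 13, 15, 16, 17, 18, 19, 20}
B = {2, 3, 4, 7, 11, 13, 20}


LHS: A ∪ B = {1, 2, 3, 4, 5, 7, 8, 9, 10, 11, 12, 13, 15, 16, 17, 18, 19, 20}
(A ∪ B)' = U \ (A ∪ B) = {6, 14}
A' = {6, 14}, B' = {1, 5, 6, 8, 9, 10, 12, 14, 15, 16, 17, 18, 19}
Claimed RHS: A' ∪ B' = {1, 5, 6, 8, 9, 10, 12, 14, 15, 16, 17, 18, 19}
Identity is INVALID: LHS = {6, 14} but the RHS claimed here equals {1, 5, 6, 8, 9, 10, 12, 14, 15, 16, 17, 18, 19}. The correct form is (A ∪ B)' = A' ∩ B'.

Identity is invalid: (A ∪ B)' = {6, 14} but A' ∪ B' = {1, 5, 6, 8, 9, 10, 12, 14, 15, 16, 17, 18, 19}. The correct De Morgan law is (A ∪ B)' = A' ∩ B'.


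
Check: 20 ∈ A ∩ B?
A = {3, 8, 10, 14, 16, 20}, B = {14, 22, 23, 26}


A = {3, 8, 10, 14, 16, 20}, B = {14, 22, 23, 26}
A ∩ B = elements in both A and B
A ∩ B = {14}
Checking if 20 ∈ A ∩ B
20 is not in A ∩ B → False

20 ∉ A ∩ B


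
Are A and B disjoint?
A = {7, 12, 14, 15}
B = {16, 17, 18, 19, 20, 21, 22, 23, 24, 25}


Disjoint means A ∩ B = ∅.
A ∩ B = ∅
A ∩ B = ∅, so A and B are disjoint.

Yes, A and B are disjoint


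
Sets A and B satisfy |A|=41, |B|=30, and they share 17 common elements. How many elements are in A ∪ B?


|A ∪ B| = |A| + |B| - |A ∩ B|
= 41 + 30 - 17
= 54

|A ∪ B| = 54


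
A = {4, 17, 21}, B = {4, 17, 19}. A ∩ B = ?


A ∩ B = elements in both A and B
A = {4, 17, 21}
B = {4, 17, 19}
A ∩ B = {4, 17}

A ∩ B = {4, 17}


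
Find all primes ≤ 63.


Checking each candidate:
Condition: primes ≤ 63
Result = {2, 3, 5, 7, 11, 13, 17, 19, 23, 29, 31, 37, 41, 43, 47, 53, 59, 61}

{2, 3, 5, 7, 11, 13, 17, 19, 23, 29, 31, 37, 41, 43, 47, 53, 59, 61}


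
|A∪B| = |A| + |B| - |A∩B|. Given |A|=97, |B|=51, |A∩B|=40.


|A ∪ B| = |A| + |B| - |A ∩ B|
= 97 + 51 - 40
= 108

|A ∪ B| = 108


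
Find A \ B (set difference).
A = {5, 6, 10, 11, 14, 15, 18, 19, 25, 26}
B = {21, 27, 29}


A \ B = elements in A but not in B
A = {5, 6, 10, 11, 14, 15, 18, 19, 25, 26}
B = {21, 27, 29}
Remove from A any elements in B
A \ B = {5, 6, 10, 11, 14, 15, 18, 19, 25, 26}

A \ B = {5, 6, 10, 11, 14, 15, 18, 19, 25, 26}


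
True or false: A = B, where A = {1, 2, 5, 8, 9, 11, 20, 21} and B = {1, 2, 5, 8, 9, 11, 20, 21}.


Two sets are equal iff they have exactly the same elements.
A = {1, 2, 5, 8, 9, 11, 20, 21}
B = {1, 2, 5, 8, 9, 11, 20, 21}
Same elements → A = B

Yes, A = B


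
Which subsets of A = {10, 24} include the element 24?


A subset of A contains 24 iff the remaining 1 elements form any subset of A \ {24}.
Count: 2^(n-1) = 2^1 = 2
Subsets containing 24: {24}, {10, 24}

Subsets containing 24 (2 total): {24}, {10, 24}


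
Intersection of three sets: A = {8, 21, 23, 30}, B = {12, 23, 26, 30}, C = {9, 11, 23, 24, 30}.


A ∩ B = {23, 30}
(A ∩ B) ∩ C = {23, 30}

A ∩ B ∩ C = {23, 30}


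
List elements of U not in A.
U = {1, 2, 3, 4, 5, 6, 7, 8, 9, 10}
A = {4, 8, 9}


Aᶜ = U \ A = elements in U but not in A
U = {1, 2, 3, 4, 5, 6, 7, 8, 9, 10}
A = {4, 8, 9}
Aᶜ = {1, 2, 3, 5, 6, 7, 10}

Aᶜ = {1, 2, 3, 5, 6, 7, 10}


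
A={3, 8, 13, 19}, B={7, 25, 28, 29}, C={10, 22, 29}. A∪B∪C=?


A ∪ B = {3, 7, 8, 13, 19, 25, 28, 29}
(A ∪ B) ∪ C = {3, 7, 8, 10, 13, 19, 22, 25, 28, 29}

A ∪ B ∪ C = {3, 7, 8, 10, 13, 19, 22, 25, 28, 29}


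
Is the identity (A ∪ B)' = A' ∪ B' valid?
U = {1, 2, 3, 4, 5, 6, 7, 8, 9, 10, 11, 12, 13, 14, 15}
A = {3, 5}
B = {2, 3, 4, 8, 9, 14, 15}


LHS: A ∪ B = {2, 3, 4, 5, 8, 9, 14, 15}
(A ∪ B)' = U \ (A ∪ B) = {1, 6, 7, 10, 11, 12, 13}
A' = {1, 2, 4, 6, 7, 8, 9, 10, 11, 12, 13, 14, 15}, B' = {1, 5, 6, 7, 10, 11, 12, 13}
Claimed RHS: A' ∪ B' = {1, 2, 4, 5, 6, 7, 8, 9, 10, 11, 12, 13, 14, 15}
Identity is INVALID: LHS = {1, 6, 7, 10, 11, 12, 13} but the RHS claimed here equals {1, 2, 4, 5, 6, 7, 8, 9, 10, 11, 12, 13, 14, 15}. The correct form is (A ∪ B)' = A' ∩ B'.

Identity is invalid: (A ∪ B)' = {1, 6, 7, 10, 11, 12, 13} but A' ∪ B' = {1, 2, 4, 5, 6, 7, 8, 9, 10, 11, 12, 13, 14, 15}. The correct De Morgan law is (A ∪ B)' = A' ∩ B'.


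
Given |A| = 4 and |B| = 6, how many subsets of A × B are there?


A relation from A to B is any subset of A × B.
|A × B| = 4 × 6 = 24
# relations = 2^|A × B| = 2^24 = 16777216

Number of relations = 16777216


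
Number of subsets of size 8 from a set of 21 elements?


C(n,k) = n! / (k!(n-k)!)
C(21,8) = 21! / (8!13!)
= 203490

C(21,8) = 203490


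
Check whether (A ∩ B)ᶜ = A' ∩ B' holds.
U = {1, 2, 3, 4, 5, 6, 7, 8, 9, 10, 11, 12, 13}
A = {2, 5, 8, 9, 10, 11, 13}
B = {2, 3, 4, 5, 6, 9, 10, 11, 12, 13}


LHS: A ∩ B = {2, 5, 9, 10, 11, 13}
(A ∩ B)' = U \ (A ∩ B) = {1, 3, 4, 6, 7, 8, 12}
A' = {1, 3, 4, 6, 7, 12}, B' = {1, 7, 8}
Claimed RHS: A' ∩ B' = {1, 7}
Identity is INVALID: LHS = {1, 3, 4, 6, 7, 8, 12} but the RHS claimed here equals {1, 7}. The correct form is (A ∩ B)' = A' ∪ B'.

Identity is invalid: (A ∩ B)' = {1, 3, 4, 6, 7, 8, 12} but A' ∩ B' = {1, 7}. The correct De Morgan law is (A ∩ B)' = A' ∪ B'.


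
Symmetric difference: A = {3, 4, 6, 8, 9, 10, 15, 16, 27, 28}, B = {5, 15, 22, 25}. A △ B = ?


A △ B = (A \ B) ∪ (B \ A) = elements in exactly one of A or B
A \ B = {3, 4, 6, 8, 9, 10, 16, 27, 28}
B \ A = {5, 22, 25}
A △ B = {3, 4, 5, 6, 8, 9, 10, 16, 22, 25, 27, 28}

A △ B = {3, 4, 5, 6, 8, 9, 10, 16, 22, 25, 27, 28}


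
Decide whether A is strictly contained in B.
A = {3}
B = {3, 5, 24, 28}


A ⊂ B requires: A ⊆ B AND A ≠ B.
A ⊆ B? Yes
A = B? No
A ⊂ B: Yes (A is a proper subset of B)

Yes, A ⊂ B


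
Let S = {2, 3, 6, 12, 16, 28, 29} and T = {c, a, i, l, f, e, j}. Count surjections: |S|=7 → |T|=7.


n = |S| = 7, k = |T| = 7. Surjections via inclusion-exclusion:
S(n,k) = Σ(-1)^i × C(k,i) × (k-i)^n, i=0 to k
i=0: (-1)^0×C(7,0)×7^7 = 823543
i=1: (-1)^1×C(7,1)×6^7 = -1959552
i=2: (-1)^2×C(7,2)×5^7 = 1640625
i=3: (-1)^3×C(7,3)×4^7 = -573440
i=4: (-1)^4×C(7,4)×3^7 = 76545
i=5: (-1)^5×C(7,5)×2^7 = -2688
i=6: (-1)^6×C(7,6)×1^7 = 7
i=7: (-1)^7×C(7,7)×0^7 = 0
Total = 5040

Number of surjections = 5040


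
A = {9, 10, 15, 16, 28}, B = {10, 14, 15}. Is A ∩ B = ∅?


Disjoint means A ∩ B = ∅.
A ∩ B = {10, 15}
A ∩ B ≠ ∅, so A and B are NOT disjoint.

No, A and B are not disjoint (A ∩ B = {10, 15})


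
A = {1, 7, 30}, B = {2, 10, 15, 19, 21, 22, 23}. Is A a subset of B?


A ⊆ B means every element of A is in B.
Elements in A not in B: {1, 7, 30}
So A ⊄ B.

No, A ⊄ B


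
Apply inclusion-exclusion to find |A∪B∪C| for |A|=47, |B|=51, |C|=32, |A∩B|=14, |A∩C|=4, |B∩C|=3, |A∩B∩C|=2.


|A∪B∪C| = |A|+|B|+|C| - |A∩B|-|A∩C|-|B∩C| + |A∩B∩C|
= 47+51+32 - 14-4-3 + 2
= 130 - 21 + 2
= 111

|A ∪ B ∪ C| = 111


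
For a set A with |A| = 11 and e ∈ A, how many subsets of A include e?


Subsets of A containing e correspond to subsets of A \ {e}, which has 10 elements.
Count = 2^(n-1) = 2^10
= 1024

Number of subsets containing e = 1024


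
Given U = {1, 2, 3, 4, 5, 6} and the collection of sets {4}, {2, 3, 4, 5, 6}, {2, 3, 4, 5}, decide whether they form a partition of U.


A partition requires: (1) non-empty parts, (2) pairwise disjoint, (3) union = U
Parts: {4}, {2, 3, 4, 5, 6}, {2, 3, 4, 5}
Union of parts: {2, 3, 4, 5, 6}
U = {1, 2, 3, 4, 5, 6}
All non-empty? True
Pairwise disjoint? False
Covers U? False

No, not a valid partition


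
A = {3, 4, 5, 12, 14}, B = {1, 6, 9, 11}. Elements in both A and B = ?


A = {3, 4, 5, 12, 14}
B = {1, 6, 9, 11}
Region: in both A and B
Elements: ∅

Elements in both A and B: ∅


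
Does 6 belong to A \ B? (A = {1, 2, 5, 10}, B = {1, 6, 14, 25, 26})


A = {1, 2, 5, 10}, B = {1, 6, 14, 25, 26}
A \ B = elements in A but not in B
A \ B = {2, 5, 10}
Checking if 6 ∈ A \ B
6 is not in A \ B → False

6 ∉ A \ B


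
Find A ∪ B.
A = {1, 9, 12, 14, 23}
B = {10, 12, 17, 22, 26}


A ∪ B = all elements in A or B (or both)
A = {1, 9, 12, 14, 23}
B = {10, 12, 17, 22, 26}
A ∪ B = {1, 9, 10, 12, 14, 17, 22, 23, 26}

A ∪ B = {1, 9, 10, 12, 14, 17, 22, 23, 26}


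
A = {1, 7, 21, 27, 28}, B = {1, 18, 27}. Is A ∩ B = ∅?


Disjoint means A ∩ B = ∅.
A ∩ B = {1, 27}
A ∩ B ≠ ∅, so A and B are NOT disjoint.

No, A and B are not disjoint (A ∩ B = {1, 27})


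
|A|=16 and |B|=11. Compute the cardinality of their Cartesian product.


|A × B| = |A| × |B|
= 16 × 11
= 176

|A × B| = 176


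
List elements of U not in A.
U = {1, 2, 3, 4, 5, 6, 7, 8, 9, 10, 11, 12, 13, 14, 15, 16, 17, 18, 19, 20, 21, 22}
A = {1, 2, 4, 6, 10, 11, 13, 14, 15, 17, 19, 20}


Aᶜ = U \ A = elements in U but not in A
U = {1, 2, 3, 4, 5, 6, 7, 8, 9, 10, 11, 12, 13, 14, 15, 16, 17, 18, 19, 20, 21, 22}
A = {1, 2, 4, 6, 10, 11, 13, 14, 15, 17, 19, 20}
Aᶜ = {3, 5, 7, 8, 9, 12, 16, 18, 21, 22}

Aᶜ = {3, 5, 7, 8, 9, 12, 16, 18, 21, 22}


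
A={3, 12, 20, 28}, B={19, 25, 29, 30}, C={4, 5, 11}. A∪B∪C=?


A ∪ B = {3, 12, 19, 20, 25, 28, 29, 30}
(A ∪ B) ∪ C = {3, 4, 5, 11, 12, 19, 20, 25, 28, 29, 30}

A ∪ B ∪ C = {3, 4, 5, 11, 12, 19, 20, 25, 28, 29, 30}


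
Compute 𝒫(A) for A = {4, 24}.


|A| = 2, so |P(A)| = 2^2 = 4
Enumerate subsets by cardinality (0 to 2):
∅, {4}, {24}, {4, 24}

P(A) has 4 subsets: ∅, {4}, {24}, {4, 24}


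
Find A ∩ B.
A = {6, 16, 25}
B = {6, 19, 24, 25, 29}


A ∩ B = elements in both A and B
A = {6, 16, 25}
B = {6, 19, 24, 25, 29}
A ∩ B = {6, 25}

A ∩ B = {6, 25}


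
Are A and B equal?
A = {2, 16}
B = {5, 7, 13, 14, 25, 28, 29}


Two sets are equal iff they have exactly the same elements.
A = {2, 16}
B = {5, 7, 13, 14, 25, 28, 29}
Differences: {2, 5, 7, 13, 14, 16, 25, 28, 29}
A ≠ B

No, A ≠ B


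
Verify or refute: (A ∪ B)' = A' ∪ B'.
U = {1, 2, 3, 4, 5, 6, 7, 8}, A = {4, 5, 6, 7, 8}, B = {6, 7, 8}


LHS: A ∪ B = {4, 5, 6, 7, 8}
(A ∪ B)' = U \ (A ∪ B) = {1, 2, 3}
A' = {1, 2, 3}, B' = {1, 2, 3, 4, 5}
Claimed RHS: A' ∪ B' = {1, 2, 3, 4, 5}
Identity is INVALID: LHS = {1, 2, 3} but the RHS claimed here equals {1, 2, 3, 4, 5}. The correct form is (A ∪ B)' = A' ∩ B'.

Identity is invalid: (A ∪ B)' = {1, 2, 3} but A' ∪ B' = {1, 2, 3, 4, 5}. The correct De Morgan law is (A ∪ B)' = A' ∩ B'.


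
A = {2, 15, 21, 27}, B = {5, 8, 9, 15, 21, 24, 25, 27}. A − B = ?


A \ B = elements in A but not in B
A = {2, 15, 21, 27}
B = {5, 8, 9, 15, 21, 24, 25, 27}
Remove from A any elements in B
A \ B = {2}

A \ B = {2}


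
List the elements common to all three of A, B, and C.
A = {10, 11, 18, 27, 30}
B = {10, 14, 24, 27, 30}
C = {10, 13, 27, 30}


A ∩ B = {10, 27, 30}
(A ∩ B) ∩ C = {10, 27, 30}

A ∩ B ∩ C = {10, 27, 30}


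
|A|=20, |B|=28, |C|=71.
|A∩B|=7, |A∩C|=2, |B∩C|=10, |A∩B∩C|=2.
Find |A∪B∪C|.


|A∪B∪C| = |A|+|B|+|C| - |A∩B|-|A∩C|-|B∩C| + |A∩B∩C|
= 20+28+71 - 7-2-10 + 2
= 119 - 19 + 2
= 102

|A ∪ B ∪ C| = 102


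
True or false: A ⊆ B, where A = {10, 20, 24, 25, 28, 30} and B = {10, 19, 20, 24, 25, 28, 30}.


A ⊆ B means every element of A is in B.
All elements of A are in B.
So A ⊆ B.

Yes, A ⊆ B


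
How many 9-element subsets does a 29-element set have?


C(n,k) = n! / (k!(n-k)!)
C(29,9) = 29! / (9!20!)
= 10015005

C(29,9) = 10015005


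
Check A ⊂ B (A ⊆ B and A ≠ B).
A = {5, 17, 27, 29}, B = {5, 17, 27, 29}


A ⊂ B requires: A ⊆ B AND A ≠ B.
A ⊆ B? Yes
A = B? Yes
A = B, so A is not a PROPER subset.

No, A is not a proper subset of B


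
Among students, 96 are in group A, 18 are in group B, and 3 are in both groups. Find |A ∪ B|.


|A ∪ B| = |A| + |B| - |A ∩ B|
= 96 + 18 - 3
= 111

|A ∪ B| = 111


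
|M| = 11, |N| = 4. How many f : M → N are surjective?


n = |M| = 11, k = |N| = 4. Surjections via inclusion-exclusion:
S(n,k) = Σ(-1)^i × C(k,i) × (k-i)^n, i=0 to k
i=0: (-1)^0×C(4,0)×4^11 = 4194304
i=1: (-1)^1×C(4,1)×3^11 = -708588
i=2: (-1)^2×C(4,2)×2^11 = 12288
i=3: (-1)^3×C(4,3)×1^11 = -4
i=4: (-1)^4×C(4,4)×0^11 = 0
Total = 3498000

Number of surjections = 3498000


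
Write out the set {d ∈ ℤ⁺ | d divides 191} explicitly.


Checking each candidate:
Condition: positive divisors of 191
Result = {1, 191}

{1, 191}


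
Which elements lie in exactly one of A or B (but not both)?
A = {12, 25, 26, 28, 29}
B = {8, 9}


A △ B = (A \ B) ∪ (B \ A) = elements in exactly one of A or B
A \ B = {12, 25, 26, 28, 29}
B \ A = {8, 9}
A △ B = {8, 9, 12, 25, 26, 28, 29}

A △ B = {8, 9, 12, 25, 26, 28, 29}


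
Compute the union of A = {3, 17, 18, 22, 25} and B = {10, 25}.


A ∪ B = all elements in A or B (or both)
A = {3, 17, 18, 22, 25}
B = {10, 25}
A ∪ B = {3, 10, 17, 18, 22, 25}

A ∪ B = {3, 10, 17, 18, 22, 25}


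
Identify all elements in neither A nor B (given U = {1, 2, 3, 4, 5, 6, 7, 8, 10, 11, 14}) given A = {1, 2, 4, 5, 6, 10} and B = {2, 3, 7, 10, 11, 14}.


A = {1, 2, 4, 5, 6, 10}
B = {2, 3, 7, 10, 11, 14}
Region: in neither A nor B (given U = {1, 2, 3, 4, 5, 6, 7, 8, 10, 11, 14})
Elements: {8}

Elements in neither A nor B (given U = {1, 2, 3, 4, 5, 6, 7, 8, 10, 11, 14}): {8}


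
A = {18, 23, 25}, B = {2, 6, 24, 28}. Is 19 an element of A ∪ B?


A = {18, 23, 25}, B = {2, 6, 24, 28}
A ∪ B = all elements in A or B
A ∪ B = {2, 6, 18, 23, 24, 25, 28}
Checking if 19 ∈ A ∪ B
19 is not in A ∪ B → False

19 ∉ A ∪ B


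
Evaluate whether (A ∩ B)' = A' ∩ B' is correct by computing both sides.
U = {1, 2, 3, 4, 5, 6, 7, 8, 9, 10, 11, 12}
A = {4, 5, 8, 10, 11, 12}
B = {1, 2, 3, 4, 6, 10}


LHS: A ∩ B = {4, 10}
(A ∩ B)' = U \ (A ∩ B) = {1, 2, 3, 5, 6, 7, 8, 9, 11, 12}
A' = {1, 2, 3, 6, 7, 9}, B' = {5, 7, 8, 9, 11, 12}
Claimed RHS: A' ∩ B' = {7, 9}
Identity is INVALID: LHS = {1, 2, 3, 5, 6, 7, 8, 9, 11, 12} but the RHS claimed here equals {7, 9}. The correct form is (A ∩ B)' = A' ∪ B'.

Identity is invalid: (A ∩ B)' = {1, 2, 3, 5, 6, 7, 8, 9, 11, 12} but A' ∩ B' = {7, 9}. The correct De Morgan law is (A ∩ B)' = A' ∪ B'.


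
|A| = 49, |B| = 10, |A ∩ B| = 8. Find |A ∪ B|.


|A ∪ B| = |A| + |B| - |A ∩ B|
= 49 + 10 - 8
= 51

|A ∪ B| = 51


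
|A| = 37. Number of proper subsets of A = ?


Total subsets = 2^n = 2^37 = 137438953472
Proper subsets exclude the set itself: 2^n - 1
= 137438953472 - 1
= 137438953471

Number of proper subsets = 137438953471


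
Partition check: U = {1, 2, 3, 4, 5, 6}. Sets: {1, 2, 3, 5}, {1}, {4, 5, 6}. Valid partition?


A partition requires: (1) non-empty parts, (2) pairwise disjoint, (3) union = U
Parts: {1, 2, 3, 5}, {1}, {4, 5, 6}
Union of parts: {1, 2, 3, 4, 5, 6}
U = {1, 2, 3, 4, 5, 6}
All non-empty? True
Pairwise disjoint? False
Covers U? True

No, not a valid partition


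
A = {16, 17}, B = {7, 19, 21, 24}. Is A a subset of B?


A ⊆ B means every element of A is in B.
Elements in A not in B: {16, 17}
So A ⊄ B.

No, A ⊄ B


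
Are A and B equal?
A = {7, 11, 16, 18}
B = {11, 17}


Two sets are equal iff they have exactly the same elements.
A = {7, 11, 16, 18}
B = {11, 17}
Differences: {7, 16, 17, 18}
A ≠ B

No, A ≠ B


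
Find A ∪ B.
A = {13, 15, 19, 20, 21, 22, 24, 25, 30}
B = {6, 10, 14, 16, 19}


A ∪ B = all elements in A or B (or both)
A = {13, 15, 19, 20, 21, 22, 24, 25, 30}
B = {6, 10, 14, 16, 19}
A ∪ B = {6, 10, 13, 14, 15, 16, 19, 20, 21, 22, 24, 25, 30}

A ∪ B = {6, 10, 13, 14, 15, 16, 19, 20, 21, 22, 24, 25, 30}


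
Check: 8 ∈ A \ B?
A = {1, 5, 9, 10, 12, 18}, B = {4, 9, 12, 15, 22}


A = {1, 5, 9, 10, 12, 18}, B = {4, 9, 12, 15, 22}
A \ B = elements in A but not in B
A \ B = {1, 5, 10, 18}
Checking if 8 ∈ A \ B
8 is not in A \ B → False

8 ∉ A \ B


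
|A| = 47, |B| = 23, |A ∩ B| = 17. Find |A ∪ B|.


|A ∪ B| = |A| + |B| - |A ∩ B|
= 47 + 23 - 17
= 53

|A ∪ B| = 53


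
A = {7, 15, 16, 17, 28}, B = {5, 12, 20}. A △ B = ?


A △ B = (A \ B) ∪ (B \ A) = elements in exactly one of A or B
A \ B = {7, 15, 16, 17, 28}
B \ A = {5, 12, 20}
A △ B = {5, 7, 12, 15, 16, 17, 20, 28}

A △ B = {5, 7, 12, 15, 16, 17, 20, 28}


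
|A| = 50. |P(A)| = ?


Number of subsets = 2^n
= 2^50
= 1125899906842624

|P(A)| = 1125899906842624


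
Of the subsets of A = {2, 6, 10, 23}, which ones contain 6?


A subset of A contains 6 iff the remaining 3 elements form any subset of A \ {6}.
Count: 2^(n-1) = 2^3 = 8
Subsets containing 6: {6}, {2, 6}, {6, 10}, {6, 23}, {2, 6, 10}, {2, 6, 23}, {6, 10, 23}, {2, 6, 10, 23}

Subsets containing 6 (8 total): {6}, {2, 6}, {6, 10}, {6, 23}, {2, 6, 10}, {2, 6, 23}, {6, 10, 23}, {2, 6, 10, 23}


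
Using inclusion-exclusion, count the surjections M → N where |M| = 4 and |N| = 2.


n = |M| = 4, k = |N| = 2. Surjections via inclusion-exclusion:
S(n,k) = Σ(-1)^i × C(k,i) × (k-i)^n, i=0 to k
i=0: (-1)^0×C(2,0)×2^4 = 16
i=1: (-1)^1×C(2,1)×1^4 = -2
i=2: (-1)^2×C(2,2)×0^4 = 0
Total = 14

Number of surjections = 14


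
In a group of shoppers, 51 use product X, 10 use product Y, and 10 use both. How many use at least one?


|A ∪ B| = |A| + |B| - |A ∩ B|
= 51 + 10 - 10
= 51

|A ∪ B| = 51


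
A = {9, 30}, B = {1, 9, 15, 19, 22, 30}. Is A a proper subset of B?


A ⊂ B requires: A ⊆ B AND A ≠ B.
A ⊆ B? Yes
A = B? No
A ⊂ B: Yes (A is a proper subset of B)

Yes, A ⊂ B


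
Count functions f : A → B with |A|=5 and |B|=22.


Each of |A| = 5 inputs maps to any of |B| = 22 outputs.
# functions = |B|^|A| = 22^5
= 5153632

Number of functions = 5153632


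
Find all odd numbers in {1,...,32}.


Checking each candidate:
Condition: odd numbers in {1,...,32}
Result = {1, 3, 5, 7, 9, 11, 13, 15, 17, 19, 21, 23, 25, 27, 29, 31}

{1, 3, 5, 7, 9, 11, 13, 15, 17, 19, 21, 23, 25, 27, 29, 31}


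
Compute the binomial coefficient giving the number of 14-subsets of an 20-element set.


C(n,k) = n! / (k!(n-k)!)
C(20,14) = 20! / (14!6!)
= 38760

C(20,14) = 38760


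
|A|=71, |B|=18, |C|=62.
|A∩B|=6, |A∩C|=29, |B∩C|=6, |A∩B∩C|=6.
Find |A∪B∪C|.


|A∪B∪C| = |A|+|B|+|C| - |A∩B|-|A∩C|-|B∩C| + |A∩B∩C|
= 71+18+62 - 6-29-6 + 6
= 151 - 41 + 6
= 116

|A ∪ B ∪ C| = 116


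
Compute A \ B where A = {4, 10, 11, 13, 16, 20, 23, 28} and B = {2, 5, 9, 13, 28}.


A \ B = elements in A but not in B
A = {4, 10, 11, 13, 16, 20, 23, 28}
B = {2, 5, 9, 13, 28}
Remove from A any elements in B
A \ B = {4, 10, 11, 16, 20, 23}

A \ B = {4, 10, 11, 16, 20, 23}


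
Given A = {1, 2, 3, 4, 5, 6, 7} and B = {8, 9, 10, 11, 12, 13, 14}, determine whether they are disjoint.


Disjoint means A ∩ B = ∅.
A ∩ B = ∅
A ∩ B = ∅, so A and B are disjoint.

Yes, A and B are disjoint


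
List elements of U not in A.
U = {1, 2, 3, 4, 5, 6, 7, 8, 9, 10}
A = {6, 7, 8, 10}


Aᶜ = U \ A = elements in U but not in A
U = {1, 2, 3, 4, 5, 6, 7, 8, 9, 10}
A = {6, 7, 8, 10}
Aᶜ = {1, 2, 3, 4, 5, 9}

Aᶜ = {1, 2, 3, 4, 5, 9}


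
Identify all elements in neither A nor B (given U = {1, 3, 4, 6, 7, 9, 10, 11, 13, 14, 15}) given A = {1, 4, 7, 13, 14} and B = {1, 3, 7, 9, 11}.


A = {1, 4, 7, 13, 14}
B = {1, 3, 7, 9, 11}
Region: in neither A nor B (given U = {1, 3, 4, 6, 7, 9, 10, 11, 13, 14, 15})
Elements: {6, 10, 15}

Elements in neither A nor B (given U = {1, 3, 4, 6, 7, 9, 10, 11, 13, 14, 15}): {6, 10, 15}


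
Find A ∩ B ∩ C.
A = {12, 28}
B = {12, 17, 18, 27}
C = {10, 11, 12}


A ∩ B = {12}
(A ∩ B) ∩ C = {12}

A ∩ B ∩ C = {12}


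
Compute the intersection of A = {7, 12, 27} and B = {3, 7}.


A ∩ B = elements in both A and B
A = {7, 12, 27}
B = {3, 7}
A ∩ B = {7}

A ∩ B = {7}


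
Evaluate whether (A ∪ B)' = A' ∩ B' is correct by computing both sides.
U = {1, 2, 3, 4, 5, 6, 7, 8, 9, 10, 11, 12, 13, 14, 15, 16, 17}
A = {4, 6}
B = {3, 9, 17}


LHS: A ∪ B = {3, 4, 6, 9, 17}
(A ∪ B)' = U \ (A ∪ B) = {1, 2, 5, 7, 8, 10, 11, 12, 13, 14, 15, 16}
A' = {1, 2, 3, 5, 7, 8, 9, 10, 11, 12, 13, 14, 15, 16, 17}, B' = {1, 2, 4, 5, 6, 7, 8, 10, 11, 12, 13, 14, 15, 16}
Claimed RHS: A' ∩ B' = {1, 2, 5, 7, 8, 10, 11, 12, 13, 14, 15, 16}
Identity is VALID: LHS = RHS = {1, 2, 5, 7, 8, 10, 11, 12, 13, 14, 15, 16} ✓

Identity is valid. (A ∪ B)' = A' ∩ B' = {1, 2, 5, 7, 8, 10, 11, 12, 13, 14, 15, 16}


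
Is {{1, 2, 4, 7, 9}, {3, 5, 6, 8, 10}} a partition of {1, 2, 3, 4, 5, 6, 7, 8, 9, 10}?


A partition requires: (1) non-empty parts, (2) pairwise disjoint, (3) union = U
Parts: {1, 2, 4, 7, 9}, {3, 5, 6, 8, 10}
Union of parts: {1, 2, 3, 4, 5, 6, 7, 8, 9, 10}
U = {1, 2, 3, 4, 5, 6, 7, 8, 9, 10}
All non-empty? True
Pairwise disjoint? True
Covers U? True

Yes, valid partition


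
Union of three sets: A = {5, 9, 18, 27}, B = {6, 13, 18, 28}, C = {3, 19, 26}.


A ∪ B = {5, 6, 9, 13, 18, 27, 28}
(A ∪ B) ∪ C = {3, 5, 6, 9, 13, 18, 19, 26, 27, 28}

A ∪ B ∪ C = {3, 5, 6, 9, 13, 18, 19, 26, 27, 28}


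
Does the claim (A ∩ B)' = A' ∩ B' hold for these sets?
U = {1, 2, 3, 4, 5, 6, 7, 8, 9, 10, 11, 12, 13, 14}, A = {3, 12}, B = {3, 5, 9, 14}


LHS: A ∩ B = {3}
(A ∩ B)' = U \ (A ∩ B) = {1, 2, 4, 5, 6, 7, 8, 9, 10, 11, 12, 13, 14}
A' = {1, 2, 4, 5, 6, 7, 8, 9, 10, 11, 13, 14}, B' = {1, 2, 4, 6, 7, 8, 10, 11, 12, 13}
Claimed RHS: A' ∩ B' = {1, 2, 4, 6, 7, 8, 10, 11, 13}
Identity is INVALID: LHS = {1, 2, 4, 5, 6, 7, 8, 9, 10, 11, 12, 13, 14} but the RHS claimed here equals {1, 2, 4, 6, 7, 8, 10, 11, 13}. The correct form is (A ∩ B)' = A' ∪ B'.

Identity is invalid: (A ∩ B)' = {1, 2, 4, 5, 6, 7, 8, 9, 10, 11, 12, 13, 14} but A' ∩ B' = {1, 2, 4, 6, 7, 8, 10, 11, 13}. The correct De Morgan law is (A ∩ B)' = A' ∪ B'.


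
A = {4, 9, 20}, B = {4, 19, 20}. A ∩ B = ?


A ∩ B = elements in both A and B
A = {4, 9, 20}
B = {4, 19, 20}
A ∩ B = {4, 20}

A ∩ B = {4, 20}


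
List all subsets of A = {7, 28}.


|A| = 2, so |P(A)| = 2^2 = 4
Enumerate subsets by cardinality (0 to 2):
∅, {7}, {28}, {7, 28}

P(A) has 4 subsets: ∅, {7}, {28}, {7, 28}


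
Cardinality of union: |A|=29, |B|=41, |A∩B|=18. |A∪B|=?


|A ∪ B| = |A| + |B| - |A ∩ B|
= 29 + 41 - 18
= 52

|A ∪ B| = 52


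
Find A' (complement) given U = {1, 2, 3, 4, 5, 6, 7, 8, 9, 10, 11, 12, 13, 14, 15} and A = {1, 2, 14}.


Aᶜ = U \ A = elements in U but not in A
U = {1, 2, 3, 4, 5, 6, 7, 8, 9, 10, 11, 12, 13, 14, 15}
A = {1, 2, 14}
Aᶜ = {3, 4, 5, 6, 7, 8, 9, 10, 11, 12, 13, 15}

Aᶜ = {3, 4, 5, 6, 7, 8, 9, 10, 11, 12, 13, 15}


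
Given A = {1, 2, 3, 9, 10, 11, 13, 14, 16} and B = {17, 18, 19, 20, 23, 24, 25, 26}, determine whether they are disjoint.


Disjoint means A ∩ B = ∅.
A ∩ B = ∅
A ∩ B = ∅, so A and B are disjoint.

Yes, A and B are disjoint


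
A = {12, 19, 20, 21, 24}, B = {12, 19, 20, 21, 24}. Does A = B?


Two sets are equal iff they have exactly the same elements.
A = {12, 19, 20, 21, 24}
B = {12, 19, 20, 21, 24}
Same elements → A = B

Yes, A = B


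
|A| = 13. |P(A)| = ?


Number of subsets = 2^n
= 2^13
= 8192

|P(A)| = 8192


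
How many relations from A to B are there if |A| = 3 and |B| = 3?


A relation from A to B is any subset of A × B.
|A × B| = 3 × 3 = 9
# relations = 2^|A × B| = 2^9 = 512

Number of relations = 512


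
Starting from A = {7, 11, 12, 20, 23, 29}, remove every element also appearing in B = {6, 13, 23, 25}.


A \ B = elements in A but not in B
A = {7, 11, 12, 20, 23, 29}
B = {6, 13, 23, 25}
Remove from A any elements in B
A \ B = {7, 11, 12, 20, 29}

A \ B = {7, 11, 12, 20, 29}


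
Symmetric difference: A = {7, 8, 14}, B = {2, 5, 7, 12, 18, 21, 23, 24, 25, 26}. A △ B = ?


A △ B = (A \ B) ∪ (B \ A) = elements in exactly one of A or B
A \ B = {8, 14}
B \ A = {2, 5, 12, 18, 21, 23, 24, 25, 26}
A △ B = {2, 5, 8, 12, 14, 18, 21, 23, 24, 25, 26}

A △ B = {2, 5, 8, 12, 14, 18, 21, 23, 24, 25, 26}


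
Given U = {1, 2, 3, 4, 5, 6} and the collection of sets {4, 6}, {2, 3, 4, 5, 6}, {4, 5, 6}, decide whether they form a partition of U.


A partition requires: (1) non-empty parts, (2) pairwise disjoint, (3) union = U
Parts: {4, 6}, {2, 3, 4, 5, 6}, {4, 5, 6}
Union of parts: {2, 3, 4, 5, 6}
U = {1, 2, 3, 4, 5, 6}
All non-empty? True
Pairwise disjoint? False
Covers U? False

No, not a valid partition


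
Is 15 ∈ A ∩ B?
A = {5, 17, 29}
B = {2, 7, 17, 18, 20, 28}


A = {5, 17, 29}, B = {2, 7, 17, 18, 20, 28}
A ∩ B = elements in both A and B
A ∩ B = {17}
Checking if 15 ∈ A ∩ B
15 is not in A ∩ B → False

15 ∉ A ∩ B


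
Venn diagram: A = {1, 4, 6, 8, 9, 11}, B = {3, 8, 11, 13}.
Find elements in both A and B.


A = {1, 4, 6, 8, 9, 11}
B = {3, 8, 11, 13}
Region: in both A and B
Elements: {8, 11}

Elements in both A and B: {8, 11}


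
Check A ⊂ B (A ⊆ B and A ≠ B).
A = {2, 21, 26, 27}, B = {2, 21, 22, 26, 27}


A ⊂ B requires: A ⊆ B AND A ≠ B.
A ⊆ B? Yes
A = B? No
A ⊂ B: Yes (A is a proper subset of B)

Yes, A ⊂ B


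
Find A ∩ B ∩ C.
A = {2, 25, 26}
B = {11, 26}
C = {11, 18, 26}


A ∩ B = {26}
(A ∩ B) ∩ C = {26}

A ∩ B ∩ C = {26}


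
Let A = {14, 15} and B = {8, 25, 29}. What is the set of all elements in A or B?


A ∪ B = all elements in A or B (or both)
A = {14, 15}
B = {8, 25, 29}
A ∪ B = {8, 14, 15, 25, 29}

A ∪ B = {8, 14, 15, 25, 29}


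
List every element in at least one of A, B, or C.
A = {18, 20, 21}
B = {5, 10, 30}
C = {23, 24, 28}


A ∪ B = {5, 10, 18, 20, 21, 30}
(A ∪ B) ∪ C = {5, 10, 18, 20, 21, 23, 24, 28, 30}

A ∪ B ∪ C = {5, 10, 18, 20, 21, 23, 24, 28, 30}


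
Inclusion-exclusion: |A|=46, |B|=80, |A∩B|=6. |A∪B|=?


|A ∪ B| = |A| + |B| - |A ∩ B|
= 46 + 80 - 6
= 120

|A ∪ B| = 120


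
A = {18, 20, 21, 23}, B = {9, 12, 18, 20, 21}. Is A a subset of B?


A ⊆ B means every element of A is in B.
Elements in A not in B: {23}
So A ⊄ B.

No, A ⊄ B


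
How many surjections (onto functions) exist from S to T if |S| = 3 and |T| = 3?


n = |S| = 3, k = |T| = 3. Surjections via inclusion-exclusion:
S(n,k) = Σ(-1)^i × C(k,i) × (k-i)^n, i=0 to k
i=0: (-1)^0×C(3,0)×3^3 = 27
i=1: (-1)^1×C(3,1)×2^3 = -24
i=2: (-1)^2×C(3,2)×1^3 = 3
i=3: (-1)^3×C(3,3)×0^3 = 0
Total = 6

Number of surjections = 6


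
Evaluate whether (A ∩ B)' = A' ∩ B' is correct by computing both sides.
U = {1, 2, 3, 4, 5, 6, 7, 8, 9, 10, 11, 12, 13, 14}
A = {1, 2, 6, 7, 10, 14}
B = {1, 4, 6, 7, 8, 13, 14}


LHS: A ∩ B = {1, 6, 7, 14}
(A ∩ B)' = U \ (A ∩ B) = {2, 3, 4, 5, 8, 9, 10, 11, 12, 13}
A' = {3, 4, 5, 8, 9, 11, 12, 13}, B' = {2, 3, 5, 9, 10, 11, 12}
Claimed RHS: A' ∩ B' = {3, 5, 9, 11, 12}
Identity is INVALID: LHS = {2, 3, 4, 5, 8, 9, 10, 11, 12, 13} but the RHS claimed here equals {3, 5, 9, 11, 12}. The correct form is (A ∩ B)' = A' ∪ B'.

Identity is invalid: (A ∩ B)' = {2, 3, 4, 5, 8, 9, 10, 11, 12, 13} but A' ∩ B' = {3, 5, 9, 11, 12}. The correct De Morgan law is (A ∩ B)' = A' ∪ B'.
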